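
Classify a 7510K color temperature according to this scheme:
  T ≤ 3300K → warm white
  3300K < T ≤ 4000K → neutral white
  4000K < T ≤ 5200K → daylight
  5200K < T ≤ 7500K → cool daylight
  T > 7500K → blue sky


Temperature: 7510K
7510K > 7500K → blue sky
Classification: blue sky


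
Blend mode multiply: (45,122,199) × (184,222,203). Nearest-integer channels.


Multiply: C = A×B/255, rounded to nearest integer
R: 45×184/255 = 8280/255 ≈ 32.471 → 32
G: 122×222/255 = 27084/255 ≈ 106.212 → 106
B: 199×203/255 = 40397/255 ≈ 158.420 → 158
= RGB(32, 106, 158)


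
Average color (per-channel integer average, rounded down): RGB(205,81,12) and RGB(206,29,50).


Midpoint: each channel = ⌊(C₁+C₂)/2⌋
R: ⌊(205+206)/2⌋ = 205
G: ⌊(81+29)/2⌋ = 55
B: ⌊(12+50)/2⌋ = 31
= RGB(205, 55, 31)


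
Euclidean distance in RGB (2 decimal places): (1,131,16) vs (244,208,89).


d = √[(R₁-R₂)² + (G₁-G₂)² + (B₁-B₂)²]
d = √[(1-244)² + (131-208)² + (16-89)²]
d = √[59049 + 5929 + 5329]
d = √70307
d ≈ 265.15


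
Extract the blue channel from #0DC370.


Color: #0DC370
R = 0D = 13
G = C3 = 195
B = 70 = 112
Blue = 112


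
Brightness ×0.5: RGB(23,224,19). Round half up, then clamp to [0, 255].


Multiply each channel by 0.5, round half up, clamp to [0, 255]
R: 23×0.5 = 11.5 → round → 12
G: 224×0.5 = 112
B: 19×0.5 = 9.5 → round → 10
= RGB(12, 112, 10)


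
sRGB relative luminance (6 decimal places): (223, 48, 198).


Linearize each channel (sRGB transfer function): c = v/255; c_lin = c/12.92 if c ≤ 0.04045, else ((c+0.055)/1.055)^2.4
  R: 223/255 ≈ 0.874510 > 0.04045 → ((0.874510+0.055)/1.055)^2.4 ≈ 0.737910
  G: 48/255 ≈ 0.188235 > 0.04045 → ((0.188235+0.055)/1.055)^2.4 ≈ 0.029557
  B: 198/255 ≈ 0.776471 > 0.04045 → ((0.776471+0.055)/1.055)^2.4 ≈ 0.564712
R_lin = 0.737910, G_lin = 0.029557, B_lin = 0.564712
L = 0.2126×R + 0.7152×G + 0.0722×B
L = 0.2126×0.737910 + 0.7152×0.029557 + 0.0722×0.564712
L ≈ 0.218791


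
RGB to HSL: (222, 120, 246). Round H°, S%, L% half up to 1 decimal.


Normalize: R'=222/255≈0.8706, G'=120/255≈0.4706, B'=246/255≈0.9647
Max=246/255, Min=120/255, Δ=Max-Min=126/255
L = (Max+Min)/2 = (246+120)/510 = 366/510 = 0.71764… → L = 71.8%
L > 0.5 → S = Δ/(2-Max-Min) = 126/(510-246-120) = 126/144 = 0.875 → S = 87.5%
(the 1/255 factors cancel in S and H, so raw channel differences can be used)
Max is B' → H = 60 × ((R-G)/Δ + 4) = 60 × ((222-120)/126 + 4)
  102/126 + 4 = 0.8095… + 4 = 4.8095…
  H = 60 × 4.8095… = 288.571…° → H = 288.6°
= HSL(288.6°, 87.5%, 71.8%)


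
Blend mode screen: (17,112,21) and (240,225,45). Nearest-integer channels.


Screen: C = 255 - (255-A)×(255-B)/255, rounded to nearest integer
R: 255 - (255-17)×(255-240)/255 = 255 - 3570/255 ≈ 255 - 14.000 = 241.000 → 241
G: 255 - (255-112)×(255-225)/255 = 255 - 4290/255 ≈ 255 - 16.824 = 238.176 → 238
B: 255 - (255-21)×(255-45)/255 = 255 - 49140/255 ≈ 255 - 192.706 = 62.294 → 62
= RGB(241, 238, 62)


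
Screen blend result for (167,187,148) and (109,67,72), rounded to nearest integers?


Screen: C = 255 - (255-A)×(255-B)/255, rounded to nearest integer
R: 255 - (255-167)×(255-109)/255 = 255 - 12848/255 ≈ 255 - 50.384 = 204.616 → 205
G: 255 - (255-187)×(255-67)/255 = 255 - 12784/255 ≈ 255 - 50.133 = 204.867 → 205
B: 255 - (255-148)×(255-72)/255 = 255 - 19581/255 ≈ 255 - 76.788 = 178.212 → 178
= RGB(205, 205, 178)


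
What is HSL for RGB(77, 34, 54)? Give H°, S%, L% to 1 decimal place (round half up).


Normalize: R'=77/255≈0.3020, G'=34/255≈0.1333, B'=54/255≈0.2118
Max=77/255, Min=34/255, Δ=Max-Min=43/255
L = (Max+Min)/2 = (77+34)/510 = 111/510 = 0.21764… → L = 21.8%
L ≤ 0.5 → S = Δ/(Max+Min) = 43/(77+34) = 43/111 = 0.38738… → S = 38.7%
(the 1/255 factors cancel in S and H, so raw channel differences can be used)
Max is R' → H = 60 × (((G-B)/Δ) mod 6) = 60 × (((34-54)/43) mod 6)
  (-20)/43 = -0.4651…; negative, so add 6 → 5.5348…
  H = 60 × 5.5348… = 332.093…° → H = 332.1°
= HSL(332.1°, 38.7%, 21.8%)


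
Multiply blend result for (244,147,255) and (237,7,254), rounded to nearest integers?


Multiply: C = A×B/255, rounded to nearest integer
R: 244×237/255 = 57828/255 ≈ 226.776 → 227
G: 147×7/255 = 1029/255 ≈ 4.035 → 4
B: 255×254/255 = 64770/255 ≈ 254.000 → 254
= RGB(227, 4, 254)


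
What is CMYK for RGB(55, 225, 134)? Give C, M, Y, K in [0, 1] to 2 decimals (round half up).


R'=55/255≈0.2157, G'=225/255≈0.8824, B'=134/255≈0.5255
K = 1 - max(R',G',B') = 1 - 225/255 = 30/255 = 0.11764… → 0.12
(1-R'-K)/(1-K) simplifies to (max-R)/max with max = 225:
C = (225-55)/225 = 170/225 = 0.75555… → 0.76
M = (225-225)/225 = 0/225 = 0 → 0.00
Y = (225-134)/225 = 91/225 = 0.40444… → 0.40
= CMYK(0.76, 0.00, 0.40, 0.12)


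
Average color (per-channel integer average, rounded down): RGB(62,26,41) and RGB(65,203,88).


Midpoint: each channel = ⌊(C₁+C₂)/2⌋
R: ⌊(62+65)/2⌋ = 63
G: ⌊(26+203)/2⌋ = 114
B: ⌊(41+88)/2⌋ = 64
= RGB(63, 114, 64)


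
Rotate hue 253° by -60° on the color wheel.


New hue = (H + rotation) mod 360
New hue = (253 -60) mod 360
= 193 mod 360
= 193°


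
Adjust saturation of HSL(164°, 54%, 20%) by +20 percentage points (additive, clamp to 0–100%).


Original S = 54%
Adjustment = +20 percentage points
New S = 54 + (20) = 74
Clamp to [0, 100] → 74
= HSL(164°, 74%, 20%)


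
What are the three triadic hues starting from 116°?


Triadic: equally spaced at 120° intervals
H1 = 116°
H2 = (116 + 120) mod 360 = 236°
H3 = (116 + 240) mod 360 = 356°
Triadic = 116°, 236°, 356°


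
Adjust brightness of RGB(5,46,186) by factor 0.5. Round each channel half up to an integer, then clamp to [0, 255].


Multiply each channel by 0.5, round half up, clamp to [0, 255]
R: 5×0.5 = 2.5 → round → 3
G: 46×0.5 = 23
B: 186×0.5 = 93
= RGB(3, 23, 93)


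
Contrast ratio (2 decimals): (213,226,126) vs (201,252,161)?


Linearize each sRGB channel c=v/255: c/12.92 if c ≤ 0.04045 else ((c+0.055)/1.055)^2.4
L = 0.2126×R_lin + 0.7152×G_lin + 0.0722×B_lin
Color 1 (213,226,126):
  R=213: 213/255≈0.8353 > 0.04045 → ((0.8353+0.055)/1.055)^2.4 ≈ 0.66539
  G=226: 226/255≈0.8863 > 0.04045 → ((0.8863+0.055)/1.055)^2.4 ≈ 0.76052
  B=126: 126/255≈0.4941 > 0.04045 → ((0.4941+0.055)/1.055)^2.4 ≈ 0.20864
  L1 = 0.2126×0.66539 + 0.7152×0.76052 + 0.0722×0.20864 ≈ 0.70045
Color 2 (201,252,161):
  R=201: 201/255≈0.7882 > 0.04045 → ((0.7882+0.055)/1.055)^2.4 ≈ 0.58408
  G=252: 252/255≈0.9882 > 0.04045 → ((0.9882+0.055)/1.055)^2.4 ≈ 0.97345
  B=161: 161/255≈0.6314 > 0.04045 → ((0.6314+0.055)/1.055)^2.4 ≈ 0.35640
  L2 = 0.2126×0.58408 + 0.7152×0.97345 + 0.0722×0.35640 ≈ 0.84612
Lighter = 0.84612, Darker = 0.70045
Ratio = (L_lighter + 0.05) / (L_darker + 0.05)
Ratio = (0.84612 + 0.05) / (0.70045 + 0.05) = 0.89612 / 0.75045 ≈ 1.1941
Ratio ≈ 1.19:1


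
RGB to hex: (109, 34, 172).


R = 109 → 6D (hex)
G = 34 → 22 (hex)
B = 172 → AC (hex)
Hex = #6D22AC


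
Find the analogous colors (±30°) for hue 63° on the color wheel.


Base hue: 63°
Left analog: (63 - 30) mod 360 = 33°
Right analog: (63 + 30) mod 360 = 93°
Analogous hues = 33° and 93°


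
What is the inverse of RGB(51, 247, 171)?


Invert: (255-R, 255-G, 255-B)
R: 255-51 = 204
G: 255-247 = 8
B: 255-171 = 84
= RGB(204, 8, 84)


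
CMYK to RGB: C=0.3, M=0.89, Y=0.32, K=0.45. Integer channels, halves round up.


R = 255 × (1-C) × (1-K) = 255 × 0.70 × 0.55 = 98.175 → 98
G = 255 × (1-M) × (1-K) = 255 × 0.11 × 0.55 = 15.4275 → 15
B = 255 × (1-Y) × (1-K) = 255 × 0.68 × 0.55 = 95.37 → 95
= RGB(98, 15, 95)


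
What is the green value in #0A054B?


Color: #0A054B
R = 0A = 10
G = 05 = 5
B = 4B = 75
Green = 5


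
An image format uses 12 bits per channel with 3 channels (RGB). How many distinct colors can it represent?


Total bits = 12 bits/channel × 3 channels = 36 bits
Distinct colors = 2^36
= 68,719,476,736 colors


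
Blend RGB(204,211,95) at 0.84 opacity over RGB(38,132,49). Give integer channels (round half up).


C = α×F + (1-α)×B, with 1-α = 0.16
R: 0.84×204 + 0.16×38 = 171.36 + 6.08 = 177.44 → 177
G: 0.84×211 + 0.16×132 = 177.24 + 21.12 = 198.36 → 198
B: 0.84×95 + 0.16×49 = 79.80 + 7.84 = 87.64 → 88
= RGB(177, 198, 88)


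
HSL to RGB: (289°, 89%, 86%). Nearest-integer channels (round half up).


H=289°, S=0.89, L=0.86
C = (1-|2L-1|)×S = (1-|0.72|)×0.89 = 0.2492
H' = H/60 = 289/60 ≈ 4.8167; X = C×(1-|H' mod 2 - 1|) ≈ 0.2035
m = L - C/2 = 0.86 - 0.1246 = 0.7354
Sector ⌊H'⌋ = 4 → (R',G',B') = (≈0.2035, 0.0, 0.2492)
RGB = ((R'+m)×255, (G'+m)×255, (B'+m)×255) = (239.4229, 187.527, 251.073)
Round half up → RGB(239, 188, 251)


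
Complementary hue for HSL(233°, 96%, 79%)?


Complement = opposite side of color wheel = hue + 180°
H' = (233 + 180) mod 360 = 53°
S and L unchanged.
= HSL(53°, 96%, 79%)


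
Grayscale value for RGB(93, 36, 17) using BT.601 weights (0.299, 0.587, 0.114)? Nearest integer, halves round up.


Gray = 0.299×R + 0.587×G + 0.114×B
Gray = 0.299×93 + 0.587×36 + 0.114×17
Gray = 27.807 + 21.132 + 1.938
Gray = 50.877 → round half up → 51
Gray = 51


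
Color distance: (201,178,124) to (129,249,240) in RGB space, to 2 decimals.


d = √[(R₁-R₂)² + (G₁-G₂)² + (B₁-B₂)²]
d = √[(201-129)² + (178-249)² + (124-240)²]
d = √[5184 + 5041 + 13456]
d = √23681
d ≈ 153.89


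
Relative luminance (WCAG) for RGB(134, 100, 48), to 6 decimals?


Linearize each channel (sRGB transfer function): c = v/255; c_lin = c/12.92 if c ≤ 0.04045, else ((c+0.055)/1.055)^2.4
  R: 134/255 ≈ 0.525490 > 0.04045 → ((0.525490+0.055)/1.055)^2.4 ≈ 0.238398
  G: 100/255 ≈ 0.392157 > 0.04045 → ((0.392157+0.055)/1.055)^2.4 ≈ 0.127438
  B: 48/255 ≈ 0.188235 > 0.04045 → ((0.188235+0.055)/1.055)^2.4 ≈ 0.029557
R_lin = 0.238398, G_lin = 0.127438, B_lin = 0.029557
L = 0.2126×R + 0.7152×G + 0.0722×B
L = 0.2126×0.238398 + 0.7152×0.127438 + 0.0722×0.029557
L ≈ 0.143961


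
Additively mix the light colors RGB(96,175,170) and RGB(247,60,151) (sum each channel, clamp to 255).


Additive: each channel = min(255, C₁+C₂)
R: 96+247 = 343 → 255
G: 175+60 = 235 → 235
B: 170+151 = 321 → 255
= RGB(255, 235, 255)


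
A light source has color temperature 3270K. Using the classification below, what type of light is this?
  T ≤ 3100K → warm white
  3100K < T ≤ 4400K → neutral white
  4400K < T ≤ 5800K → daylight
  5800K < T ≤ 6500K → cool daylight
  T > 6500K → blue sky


Temperature: 3270K
3100K < 3270K ≤ 4400K → neutral white
Classification: neutral white


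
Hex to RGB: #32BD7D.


32 → 50 (R)
BD → 189 (G)
7D → 125 (B)
= RGB(50, 189, 125)


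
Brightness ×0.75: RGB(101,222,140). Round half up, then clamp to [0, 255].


Multiply each channel by 0.75, round half up, clamp to [0, 255]
R: 101×0.75 = 75.75 → round → 76
G: 222×0.75 = 166.5 → round → 167
B: 140×0.75 = 105
= RGB(76, 167, 105)


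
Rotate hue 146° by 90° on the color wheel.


New hue = (H + rotation) mod 360
New hue = (146 + 90) mod 360
= 236 mod 360
= 236°


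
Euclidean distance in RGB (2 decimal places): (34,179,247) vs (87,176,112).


d = √[(R₁-R₂)² + (G₁-G₂)² + (B₁-B₂)²]
d = √[(34-87)² + (179-176)² + (247-112)²]
d = √[2809 + 9 + 18225]
d = √21043
d ≈ 145.06


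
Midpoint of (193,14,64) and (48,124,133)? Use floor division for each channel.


Midpoint: each channel = ⌊(C₁+C₂)/2⌋
R: ⌊(193+48)/2⌋ = 120
G: ⌊(14+124)/2⌋ = 69
B: ⌊(64+133)/2⌋ = 98
= RGB(120, 69, 98)


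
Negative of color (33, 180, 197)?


Invert: (255-R, 255-G, 255-B)
R: 255-33 = 222
G: 255-180 = 75
B: 255-197 = 58
= RGB(222, 75, 58)


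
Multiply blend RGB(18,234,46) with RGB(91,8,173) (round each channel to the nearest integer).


Multiply: C = A×B/255, rounded to nearest integer
R: 18×91/255 = 1638/255 ≈ 6.424 → 6
G: 234×8/255 = 1872/255 ≈ 7.341 → 7
B: 46×173/255 = 7958/255 ≈ 31.208 → 31
= RGB(6, 7, 31)


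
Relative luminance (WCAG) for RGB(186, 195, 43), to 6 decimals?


Linearize each channel (sRGB transfer function): c = v/255; c_lin = c/12.92 if c ≤ 0.04045, else ((c+0.055)/1.055)^2.4
  R: 186/255 ≈ 0.729412 > 0.04045 → ((0.729412+0.055)/1.055)^2.4 ≈ 0.491021
  G: 195/255 ≈ 0.764706 > 0.04045 → ((0.764706+0.055)/1.055)^2.4 ≈ 0.545724
  B: 43/255 ≈ 0.168627 > 0.04045 → ((0.168627+0.055)/1.055)^2.4 ≈ 0.024158
R_lin = 0.491021, G_lin = 0.545724, B_lin = 0.024158
L = 0.2126×R + 0.7152×G + 0.0722×B
L = 0.2126×0.491021 + 0.7152×0.545724 + 0.0722×0.024158
L ≈ 0.496437


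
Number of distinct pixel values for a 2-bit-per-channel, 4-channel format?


Total bits = 2 bits/channel × 4 channels = 8 bits
Distinct pixel values = 2^8
= 256 pixel values


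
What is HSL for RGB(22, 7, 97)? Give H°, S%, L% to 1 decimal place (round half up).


Normalize: R'=22/255≈0.0863, G'=7/255≈0.0275, B'=97/255≈0.3804
Max=97/255, Min=7/255, Δ=Max-Min=90/255
L = (Max+Min)/2 = (97+7)/510 = 104/510 = 0.20392… → L = 20.4%
L ≤ 0.5 → S = Δ/(Max+Min) = 90/(97+7) = 90/104 = 0.86538… → S = 86.5%
(the 1/255 factors cancel in S and H, so raw channel differences can be used)
Max is B' → H = 60 × ((R-G)/Δ + 4) = 60 × ((22-7)/90 + 4)
  15/90 + 4 = 0.1666… + 4 = 4.1666…
  H = 60 × 4.1666… = 250° → H = 250.0°
= HSL(250.0°, 86.5%, 20.4%)


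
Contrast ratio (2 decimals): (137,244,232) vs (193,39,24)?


Linearize each sRGB channel c=v/255: c/12.92 if c ≤ 0.04045 else ((c+0.055)/1.055)^2.4
L = 0.2126×R_lin + 0.7152×G_lin + 0.0722×B_lin
Color 1 (137,244,232):
  R=137: 137/255≈0.5373 > 0.04045 → ((0.5373+0.055)/1.055)^2.4 ≈ 0.25016
  G=244: 244/255≈0.9569 > 0.04045 → ((0.9569+0.055)/1.055)^2.4 ≈ 0.90466
  B=232: 232/255≈0.9098 > 0.04045 → ((0.9098+0.055)/1.055)^2.4 ≈ 0.80695
  L1 = 0.2126×0.25016 + 0.7152×0.90466 + 0.0722×0.80695 ≈ 0.75846
Color 2 (193,39,24):
  R=193: 193/255≈0.7569 > 0.04045 → ((0.7569+0.055)/1.055)^2.4 ≈ 0.53328
  G=39: 39/255≈0.1529 > 0.04045 → ((0.1529+0.055)/1.055)^2.4 ≈ 0.02029
  B=24: 24/255≈0.0941 > 0.04045 → ((0.0941+0.055)/1.055)^2.4 ≈ 0.00913
  L2 = 0.2126×0.53328 + 0.7152×0.02029 + 0.0722×0.00913 ≈ 0.12854
Lighter = 0.75846, Darker = 0.12854
Ratio = (L_lighter + 0.05) / (L_darker + 0.05)
Ratio = (0.75846 + 0.05) / (0.12854 + 0.05) = 0.80846 / 0.17854 ≈ 4.5281
Ratio ≈ 4.53:1


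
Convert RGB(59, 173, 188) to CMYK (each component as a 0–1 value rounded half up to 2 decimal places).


R'=59/255≈0.2314, G'=173/255≈0.6784, B'=188/255≈0.7373
K = 1 - max(R',G',B') = 1 - 188/255 = 67/255 = 0.26274… → 0.26
(1-R'-K)/(1-K) simplifies to (max-R)/max with max = 188:
C = (188-59)/188 = 129/188 = 0.68617… → 0.69
M = (188-173)/188 = 15/188 = 0.07978… → 0.08
Y = (188-188)/188 = 0/188 = 0 → 0.00
= CMYK(0.69, 0.08, 0.00, 0.26)


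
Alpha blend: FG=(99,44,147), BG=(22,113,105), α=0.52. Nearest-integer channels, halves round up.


C = α×F + (1-α)×B, with 1-α = 0.48
R: 0.52×99 + 0.48×22 = 51.48 + 10.56 = 62.04 → 62
G: 0.52×44 + 0.48×113 = 22.88 + 54.24 = 77.12 → 77
B: 0.52×147 + 0.48×105 = 76.44 + 50.40 = 126.84 → 127
= RGB(62, 77, 127)


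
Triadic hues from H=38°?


Triadic: equally spaced at 120° intervals
H1 = 38°
H2 = (38 + 120) mod 360 = 158°
H3 = (38 + 240) mod 360 = 278°
Triadic = 38°, 158°, 278°


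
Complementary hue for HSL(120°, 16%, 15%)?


Complement = opposite side of color wheel = hue + 180°
H' = (120 + 180) mod 360 = 300°
S and L unchanged.
= HSL(300°, 16%, 15%)


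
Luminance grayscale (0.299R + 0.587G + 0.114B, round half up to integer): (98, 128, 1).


Gray = 0.299×R + 0.587×G + 0.114×B
Gray = 0.299×98 + 0.587×128 + 0.114×1
Gray = 29.302 + 75.136 + 0.114
Gray = 104.552 → round half up → 105
Gray = 105


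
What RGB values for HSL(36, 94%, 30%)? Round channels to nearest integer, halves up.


H=36°, S=0.94, L=0.30
C = (1-|2L-1|)×S = (1-|-0.40|)×0.94 = 0.564
H' = H/60 = 36/60 ≈ 0.6000; X = C×(1-|H' mod 2 - 1|) = 0.3384
m = L - C/2 = 0.30 - 0.282 = 0.018
Sector ⌊H'⌋ = 0 → (R',G',B') = (0.564, 0.3384, 0.0)
RGB = ((R'+m)×255, (G'+m)×255, (B'+m)×255) = (148.41, 90.882, 4.59)
Round half up → RGB(148, 91, 5)


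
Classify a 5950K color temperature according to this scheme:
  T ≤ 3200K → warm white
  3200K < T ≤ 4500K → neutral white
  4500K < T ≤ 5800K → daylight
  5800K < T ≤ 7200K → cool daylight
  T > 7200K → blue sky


Temperature: 5950K
5800K < 5950K ≤ 7200K → cool daylight
Classification: cool daylight


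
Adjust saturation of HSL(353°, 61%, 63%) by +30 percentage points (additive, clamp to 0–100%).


Original S = 61%
Adjustment = +30 percentage points
New S = 61 + (30) = 91
Clamp to [0, 100] → 91
= HSL(353°, 91%, 63%)


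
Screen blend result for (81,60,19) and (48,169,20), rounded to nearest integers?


Screen: C = 255 - (255-A)×(255-B)/255, rounded to nearest integer
R: 255 - (255-81)×(255-48)/255 = 255 - 36018/255 ≈ 255 - 141.247 = 113.753 → 114
G: 255 - (255-60)×(255-169)/255 = 255 - 16770/255 ≈ 255 - 65.765 = 189.235 → 189
B: 255 - (255-19)×(255-20)/255 = 255 - 55460/255 ≈ 255 - 217.490 = 37.510 → 38
= RGB(114, 189, 38)


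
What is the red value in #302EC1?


Color: #302EC1
R = 30 = 48
G = 2E = 46
B = C1 = 193
Red = 48


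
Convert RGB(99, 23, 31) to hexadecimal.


R = 99 → 63 (hex)
G = 23 → 17 (hex)
B = 31 → 1F (hex)
Hex = #63171F


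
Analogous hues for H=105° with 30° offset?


Base hue: 105°
Left analog: (105 - 30) mod 360 = 75°
Right analog: (105 + 30) mod 360 = 135°
Analogous hues = 75° and 135°


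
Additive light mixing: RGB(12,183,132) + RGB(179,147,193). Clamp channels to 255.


Additive: each channel = min(255, C₁+C₂)
R: 12+179 = 191 → 191
G: 183+147 = 330 → 255
B: 132+193 = 325 → 255
= RGB(191, 255, 255)


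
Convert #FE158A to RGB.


FE → 254 (R)
15 → 21 (G)
8A → 138 (B)
= RGB(254, 21, 138)


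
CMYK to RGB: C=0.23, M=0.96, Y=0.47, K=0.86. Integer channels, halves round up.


R = 255 × (1-C) × (1-K) = 255 × 0.77 × 0.14 = 27.489 → 27
G = 255 × (1-M) × (1-K) = 255 × 0.04 × 0.14 = 1.428 → 1
B = 255 × (1-Y) × (1-K) = 255 × 0.53 × 0.14 = 18.921 → 19
= RGB(27, 1, 19)


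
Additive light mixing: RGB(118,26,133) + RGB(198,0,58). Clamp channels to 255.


Additive: each channel = min(255, C₁+C₂)
R: 118+198 = 316 → 255
G: 26+0 = 26 → 26
B: 133+58 = 191 → 191
= RGB(255, 26, 191)


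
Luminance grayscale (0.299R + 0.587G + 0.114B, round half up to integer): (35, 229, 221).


Gray = 0.299×R + 0.587×G + 0.114×B
Gray = 0.299×35 + 0.587×229 + 0.114×221
Gray = 10.465 + 134.423 + 25.194
Gray = 170.082 → round half up → 170
Gray = 170


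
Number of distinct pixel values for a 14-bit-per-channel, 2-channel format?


Total bits = 14 bits/channel × 2 channels = 28 bits
Distinct pixel values = 2^28
= 268,435,456 pixel values


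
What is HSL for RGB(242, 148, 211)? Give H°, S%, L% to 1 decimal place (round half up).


Normalize: R'=242/255≈0.9490, G'=148/255≈0.5804, B'=211/255≈0.8275
Max=242/255, Min=148/255, Δ=Max-Min=94/255
L = (Max+Min)/2 = (242+148)/510 = 390/510 = 0.76470… → L = 76.5%
L > 0.5 → S = Δ/(2-Max-Min) = 94/(510-242-148) = 94/120 = 0.78333… → S = 78.3%
(the 1/255 factors cancel in S and H, so raw channel differences can be used)
Max is R' → H = 60 × (((G-B)/Δ) mod 6) = 60 × (((148-211)/94) mod 6)
  (-63)/94 = -0.6702…; negative, so add 6 → 5.3297…
  H = 60 × 5.3297… = 319.787…° → H = 319.8°
= HSL(319.8°, 78.3%, 76.5%)


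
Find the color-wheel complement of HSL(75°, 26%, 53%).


Complement = opposite side of color wheel = hue + 180°
H' = (75 + 180) mod 360 = 255°
S and L unchanged.
= HSL(255°, 26%, 53%)


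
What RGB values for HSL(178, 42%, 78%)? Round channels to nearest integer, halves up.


H=178°, S=0.42, L=0.78
C = (1-|2L-1|)×S = (1-|0.56|)×0.42 = 0.1848
H' = H/60 = 178/60 ≈ 2.9667; X = C×(1-|H' mod 2 - 1|) = 0.17864
m = L - C/2 = 0.78 - 0.0924 = 0.6876
Sector ⌊H'⌋ = 2 → (R',G',B') = (0.0, 0.1848, 0.17864)
RGB = ((R'+m)×255, (G'+m)×255, (B'+m)×255) = (175.338, 222.462, 220.8912)
Round half up → RGB(175, 222, 221)


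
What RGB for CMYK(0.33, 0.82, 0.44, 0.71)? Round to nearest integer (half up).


R = 255 × (1-C) × (1-K) = 255 × 0.67 × 0.29 = 49.5465 → 50
G = 255 × (1-M) × (1-K) = 255 × 0.18 × 0.29 = 13.311 → 13
B = 255 × (1-Y) × (1-K) = 255 × 0.56 × 0.29 = 41.412 → 41
= RGB(50, 13, 41)


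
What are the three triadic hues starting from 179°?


Triadic: equally spaced at 120° intervals
H1 = 179°
H2 = (179 + 120) mod 360 = 299°
H3 = (179 + 240) mod 360 = 59°
Triadic = 179°, 299°, 59°


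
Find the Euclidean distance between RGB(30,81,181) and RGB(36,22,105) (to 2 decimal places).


d = √[(R₁-R₂)² + (G₁-G₂)² + (B₁-B₂)²]
d = √[(30-36)² + (81-22)² + (181-105)²]
d = √[36 + 3481 + 5776]
d = √9293
d ≈ 96.40


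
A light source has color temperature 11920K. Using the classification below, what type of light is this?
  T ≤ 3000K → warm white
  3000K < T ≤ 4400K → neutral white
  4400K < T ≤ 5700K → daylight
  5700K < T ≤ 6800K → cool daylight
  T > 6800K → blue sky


Temperature: 11920K
11920K > 6800K → blue sky
Classification: blue sky


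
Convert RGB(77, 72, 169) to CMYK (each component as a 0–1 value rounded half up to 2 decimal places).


R'=77/255≈0.3020, G'=72/255≈0.2824, B'=169/255≈0.6627
K = 1 - max(R',G',B') = 1 - 169/255 = 86/255 = 0.33725… → 0.34
(1-R'-K)/(1-K) simplifies to (max-R)/max with max = 169:
C = (169-77)/169 = 92/169 = 0.54437… → 0.54
M = (169-72)/169 = 97/169 = 0.57396… → 0.57
Y = (169-169)/169 = 0/169 = 0 → 0.00
= CMYK(0.54, 0.57, 0.00, 0.34)


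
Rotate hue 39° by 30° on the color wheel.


New hue = (H + rotation) mod 360
New hue = (39 + 30) mod 360
= 69 mod 360
= 69°


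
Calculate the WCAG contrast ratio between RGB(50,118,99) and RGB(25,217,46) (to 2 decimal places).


Linearize each sRGB channel c=v/255: c/12.92 if c ≤ 0.04045 else ((c+0.055)/1.055)^2.4
L = 0.2126×R_lin + 0.7152×G_lin + 0.0722×B_lin
Color 1 (50,118,99):
  R=50: 50/255≈0.1961 > 0.04045 → ((0.1961+0.055)/1.055)^2.4 ≈ 0.03190
  G=118: 118/255≈0.4627 > 0.04045 → ((0.4627+0.055)/1.055)^2.4 ≈ 0.18116
  B=99: 99/255≈0.3882 > 0.04045 → ((0.3882+0.055)/1.055)^2.4 ≈ 0.12477
  L1 = 0.2126×0.03190 + 0.7152×0.18116 + 0.0722×0.12477 ≈ 0.14536
Color 2 (25,217,46):
  R=25: 25/255≈0.0980 > 0.04045 → ((0.0980+0.055)/1.055)^2.4 ≈ 0.00972
  G=217: 217/255≈0.8510 > 0.04045 → ((0.8510+0.055)/1.055)^2.4 ≈ 0.69387
  B=46: 46/255≈0.1804 > 0.04045 → ((0.1804+0.055)/1.055)^2.4 ≈ 0.02732
  L2 = 0.2126×0.00972 + 0.7152×0.69387 + 0.0722×0.02732 ≈ 0.50030
Lighter = 0.50030, Darker = 0.14536
Ratio = (L_lighter + 0.05) / (L_darker + 0.05)
Ratio = (0.50030 + 0.05) / (0.14536 + 0.05) = 0.55030 / 0.19536 ≈ 2.8169
Ratio ≈ 2.82:1


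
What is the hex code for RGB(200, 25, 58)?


R = 200 → C8 (hex)
G = 25 → 19 (hex)
B = 58 → 3A (hex)
Hex = #C8193A


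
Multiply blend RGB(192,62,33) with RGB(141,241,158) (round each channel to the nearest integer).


Multiply: C = A×B/255, rounded to nearest integer
R: 192×141/255 = 27072/255 ≈ 106.165 → 106
G: 62×241/255 = 14942/255 ≈ 58.596 → 59
B: 33×158/255 = 5214/255 ≈ 20.447 → 20
= RGB(106, 59, 20)


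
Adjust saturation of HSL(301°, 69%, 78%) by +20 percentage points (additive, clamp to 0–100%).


Original S = 69%
Adjustment = +20 percentage points
New S = 69 + (20) = 89
Clamp to [0, 100] → 89
= HSL(301°, 89%, 78%)


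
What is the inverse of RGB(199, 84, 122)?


Invert: (255-R, 255-G, 255-B)
R: 255-199 = 56
G: 255-84 = 171
B: 255-122 = 133
= RGB(56, 171, 133)


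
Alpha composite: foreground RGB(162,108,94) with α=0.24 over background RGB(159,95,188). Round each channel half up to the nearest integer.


C = α×F + (1-α)×B, with 1-α = 0.76
R: 0.24×162 + 0.76×159 = 38.88 + 120.84 = 159.72 → 160
G: 0.24×108 + 0.76×95 = 25.92 + 72.20 = 98.12 → 98
B: 0.24×94 + 0.76×188 = 22.56 + 142.88 = 165.44 → 165
= RGB(160, 98, 165)


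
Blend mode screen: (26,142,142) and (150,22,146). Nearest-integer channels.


Screen: C = 255 - (255-A)×(255-B)/255, rounded to nearest integer
R: 255 - (255-26)×(255-150)/255 = 255 - 24045/255 ≈ 255 - 94.294 = 160.706 → 161
G: 255 - (255-142)×(255-22)/255 = 255 - 26329/255 ≈ 255 - 103.251 = 151.749 → 152
B: 255 - (255-142)×(255-146)/255 = 255 - 12317/255 ≈ 255 - 48.302 = 206.698 → 207
= RGB(161, 152, 207)


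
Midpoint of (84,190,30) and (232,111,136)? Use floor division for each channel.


Midpoint: each channel = ⌊(C₁+C₂)/2⌋
R: ⌊(84+232)/2⌋ = 158
G: ⌊(190+111)/2⌋ = 150
B: ⌊(30+136)/2⌋ = 83
= RGB(158, 150, 83)


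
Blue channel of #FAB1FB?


Color: #FAB1FB
R = FA = 250
G = B1 = 177
B = FB = 251
Blue = 251


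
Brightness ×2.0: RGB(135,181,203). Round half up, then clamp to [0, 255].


Multiply each channel by 2.0, round half up, clamp to [0, 255]
R: 135×2.0 = 270 → clamp → 255
G: 181×2.0 = 362 → clamp → 255
B: 203×2.0 = 406 → clamp → 255
= RGB(255, 255, 255)


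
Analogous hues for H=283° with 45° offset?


Base hue: 283°
Left analog: (283 - 45) mod 360 = 238°
Right analog: (283 + 45) mod 360 = 328°
Analogous hues = 238° and 328°


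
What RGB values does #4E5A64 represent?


4E → 78 (R)
5A → 90 (G)
64 → 100 (B)
= RGB(78, 90, 100)


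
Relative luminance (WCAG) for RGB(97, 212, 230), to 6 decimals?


Linearize each channel (sRGB transfer function): c = v/255; c_lin = c/12.92 if c ≤ 0.04045, else ((c+0.055)/1.055)^2.4
  R: 97/255 ≈ 0.380392 > 0.04045 → ((0.380392+0.055)/1.055)^2.4 ≈ 0.119538
  G: 212/255 ≈ 0.831373 > 0.04045 → ((0.831373+0.055)/1.055)^2.4 ≈ 0.658375
  B: 230/255 ≈ 0.901961 > 0.04045 → ((0.901961+0.055)/1.055)^2.4 ≈ 0.791298
R_lin = 0.119538, G_lin = 0.658375, B_lin = 0.791298
L = 0.2126×R + 0.7152×G + 0.0722×B
L = 0.2126×0.119538 + 0.7152×0.658375 + 0.0722×0.791298
L ≈ 0.553415


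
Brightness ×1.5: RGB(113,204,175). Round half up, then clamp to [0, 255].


Multiply each channel by 1.5, round half up, clamp to [0, 255]
R: 113×1.5 = 169.5 → round → 170
G: 204×1.5 = 306 → clamp → 255
B: 175×1.5 = 262.5 → round → 263 → clamp → 255
= RGB(170, 255, 255)


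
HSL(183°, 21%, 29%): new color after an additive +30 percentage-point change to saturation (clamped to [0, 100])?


Original S = 21%
Adjustment = +30 percentage points
New S = 21 + (30) = 51
Clamp to [0, 100] → 51
= HSL(183°, 51%, 29%)


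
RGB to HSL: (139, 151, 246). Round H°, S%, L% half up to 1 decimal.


Normalize: R'=139/255≈0.5451, G'=151/255≈0.5922, B'=246/255≈0.9647
Max=246/255, Min=139/255, Δ=Max-Min=107/255
L = (Max+Min)/2 = (246+139)/510 = 385/510 = 0.75490… → L = 75.5%
L > 0.5 → S = Δ/(2-Max-Min) = 107/(510-246-139) = 107/125 = 0.856 → S = 85.6%
(the 1/255 factors cancel in S and H, so raw channel differences can be used)
Max is B' → H = 60 × ((R-G)/Δ + 4) = 60 × ((139-151)/107 + 4)
  -12/107 + 4 = -0.1121… + 4 = 3.8878…
  H = 60 × 3.8878… = 233.271…° → H = 233.3°
= HSL(233.3°, 85.6%, 75.5%)


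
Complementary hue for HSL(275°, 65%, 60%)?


Complement = opposite side of color wheel = hue + 180°
H' = (275 + 180) mod 360 = 95°
S and L unchanged.
= HSL(95°, 65%, 60%)


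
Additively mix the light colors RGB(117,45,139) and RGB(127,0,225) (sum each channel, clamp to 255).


Additive: each channel = min(255, C₁+C₂)
R: 117+127 = 244 → 244
G: 45+0 = 45 → 45
B: 139+225 = 364 → 255
= RGB(244, 45, 255)


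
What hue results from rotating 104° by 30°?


New hue = (H + rotation) mod 360
New hue = (104 + 30) mod 360
= 134 mod 360
= 134°


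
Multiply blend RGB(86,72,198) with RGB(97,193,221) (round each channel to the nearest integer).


Multiply: C = A×B/255, rounded to nearest integer
R: 86×97/255 = 8342/255 ≈ 32.714 → 33
G: 72×193/255 = 13896/255 ≈ 54.494 → 54
B: 198×221/255 = 43758/255 ≈ 171.600 → 172
= RGB(33, 54, 172)


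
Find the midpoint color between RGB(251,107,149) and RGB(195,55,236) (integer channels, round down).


Midpoint: each channel = ⌊(C₁+C₂)/2⌋
R: ⌊(251+195)/2⌋ = 223
G: ⌊(107+55)/2⌋ = 81
B: ⌊(149+236)/2⌋ = 192
= RGB(223, 81, 192)


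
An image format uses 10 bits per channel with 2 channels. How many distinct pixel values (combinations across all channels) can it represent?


Total bits = 10 bits/channel × 2 channels = 20 bits
Distinct pixel values = 2^20
= 1,048,576 pixel values


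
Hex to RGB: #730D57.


73 → 115 (R)
0D → 13 (G)
57 → 87 (B)
= RGB(115, 13, 87)


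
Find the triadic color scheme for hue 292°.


Triadic: equally spaced at 120° intervals
H1 = 292°
H2 = (292 + 120) mod 360 = 52°
H3 = (292 + 240) mod 360 = 172°
Triadic = 292°, 52°, 172°


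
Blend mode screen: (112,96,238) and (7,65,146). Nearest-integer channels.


Screen: C = 255 - (255-A)×(255-B)/255, rounded to nearest integer
R: 255 - (255-112)×(255-7)/255 = 255 - 35464/255 ≈ 255 - 139.075 = 115.925 → 116
G: 255 - (255-96)×(255-65)/255 = 255 - 30210/255 ≈ 255 - 118.471 = 136.529 → 137
B: 255 - (255-238)×(255-146)/255 = 255 - 1853/255 ≈ 255 - 7.267 = 247.733 → 248
= RGB(116, 137, 248)


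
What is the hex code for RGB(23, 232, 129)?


R = 23 → 17 (hex)
G = 232 → E8 (hex)
B = 129 → 81 (hex)
Hex = #17E881


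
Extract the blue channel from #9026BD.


Color: #9026BD
R = 90 = 144
G = 26 = 38
B = BD = 189
Blue = 189


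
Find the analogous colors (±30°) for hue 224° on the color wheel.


Base hue: 224°
Left analog: (224 - 30) mod 360 = 194°
Right analog: (224 + 30) mod 360 = 254°
Analogous hues = 194° and 254°


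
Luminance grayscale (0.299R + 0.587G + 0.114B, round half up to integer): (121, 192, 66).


Gray = 0.299×R + 0.587×G + 0.114×B
Gray = 0.299×121 + 0.587×192 + 0.114×66
Gray = 36.179 + 112.704 + 7.524
Gray = 156.407 → round half up → 156
Gray = 156


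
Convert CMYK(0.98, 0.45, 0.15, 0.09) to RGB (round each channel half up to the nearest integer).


R = 255 × (1-C) × (1-K) = 255 × 0.02 × 0.91 = 4.641 → 5
G = 255 × (1-M) × (1-K) = 255 × 0.55 × 0.91 = 127.6275 → 128
B = 255 × (1-Y) × (1-K) = 255 × 0.85 × 0.91 = 197.2425 → 197
= RGB(5, 128, 197)


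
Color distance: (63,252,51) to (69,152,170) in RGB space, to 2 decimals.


d = √[(R₁-R₂)² + (G₁-G₂)² + (B₁-B₂)²]
d = √[(63-69)² + (252-152)² + (51-170)²]
d = √[36 + 10000 + 14161]
d = √24197
d ≈ 155.55


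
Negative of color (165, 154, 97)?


Invert: (255-R, 255-G, 255-B)
R: 255-165 = 90
G: 255-154 = 101
B: 255-97 = 158
= RGB(90, 101, 158)


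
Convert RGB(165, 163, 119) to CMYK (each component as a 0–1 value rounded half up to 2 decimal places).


R'=165/255≈0.6471, G'=163/255≈0.6392, B'=119/255≈0.4667
K = 1 - max(R',G',B') = 1 - 165/255 = 90/255 = 0.35294… → 0.35
(1-R'-K)/(1-K) simplifies to (max-R)/max with max = 165:
C = (165-165)/165 = 0/165 = 0 → 0.00
M = (165-163)/165 = 2/165 = 0.01212… → 0.01
Y = (165-119)/165 = 46/165 = 0.27878… → 0.28
= CMYK(0.00, 0.01, 0.28, 0.35)


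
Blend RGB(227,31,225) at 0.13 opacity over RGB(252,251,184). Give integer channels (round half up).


C = α×F + (1-α)×B, with 1-α = 0.87
R: 0.13×227 + 0.87×252 = 29.51 + 219.24 = 248.75 → 249
G: 0.13×31 + 0.87×251 = 4.03 + 218.37 = 222.40 → 222
B: 0.13×225 + 0.87×184 = 29.25 + 160.08 = 189.33 → 189
= RGB(249, 222, 189)


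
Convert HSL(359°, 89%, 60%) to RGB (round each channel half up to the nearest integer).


H=359°, S=0.89, L=0.60
C = (1-|2L-1|)×S = (1-|0.20|)×0.89 = 0.712
H' = H/60 = 359/60 ≈ 5.9833; X = C×(1-|H' mod 2 - 1|) ≈ 0.0119
m = L - C/2 = 0.60 - 0.356 = 0.244
Sector ⌊H'⌋ = 5 → (R',G',B') = (0.712, 0.0, ≈0.0119)
RGB = ((R'+m)×255, (G'+m)×255, (B'+m)×255) = (243.78, 62.22, 65.246)
Round half up → RGB(244, 62, 65)


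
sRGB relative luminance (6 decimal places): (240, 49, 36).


Linearize each channel (sRGB transfer function): c = v/255; c_lin = c/12.92 if c ≤ 0.04045, else ((c+0.055)/1.055)^2.4
  R: 240/255 ≈ 0.941176 > 0.04045 → ((0.941176+0.055)/1.055)^2.4 ≈ 0.871367
  G: 49/255 ≈ 0.192157 > 0.04045 → ((0.192157+0.055)/1.055)^2.4 ≈ 0.030713
  B: 36/255 ≈ 0.141176 > 0.04045 → ((0.141176+0.055)/1.055)^2.4 ≈ 0.017642
R_lin = 0.871367, G_lin = 0.030713, B_lin = 0.017642
L = 0.2126×R + 0.7152×G + 0.0722×B
L = 0.2126×0.871367 + 0.7152×0.030713 + 0.0722×0.017642
L ≈ 0.208493


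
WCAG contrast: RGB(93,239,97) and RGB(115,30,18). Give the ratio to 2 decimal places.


Linearize each sRGB channel c=v/255: c/12.92 if c ≤ 0.04045 else ((c+0.055)/1.055)^2.4
L = 0.2126×R_lin + 0.7152×G_lin + 0.0722×B_lin
Color 1 (93,239,97):
  R=93: 93/255≈0.3647 > 0.04045 → ((0.3647+0.055)/1.055)^2.4 ≈ 0.10946
  G=239: 239/255≈0.9373 > 0.04045 → ((0.9373+0.055)/1.055)^2.4 ≈ 0.86316
  B=97: 97/255≈0.3804 > 0.04045 → ((0.3804+0.055)/1.055)^2.4 ≈ 0.11954
  L1 = 0.2126×0.10946 + 0.7152×0.86316 + 0.0722×0.11954 ≈ 0.64923
Color 2 (115,30,18):
  R=115: 115/255≈0.4510 > 0.04045 → ((0.4510+0.055)/1.055)^2.4 ≈ 0.17144
  G=30: 30/255≈0.1176 > 0.04045 → ((0.1176+0.055)/1.055)^2.4 ≈ 0.01298
  B=18: 18/255≈0.0706 > 0.04045 → ((0.0706+0.055)/1.055)^2.4 ≈ 0.00605
  L2 = 0.2126×0.17144 + 0.7152×0.01298 + 0.0722×0.00605 ≈ 0.04617
Lighter = 0.64923, Darker = 0.04617
Ratio = (L_lighter + 0.05) / (L_darker + 0.05)
Ratio = (0.64923 + 0.05) / (0.04617 + 0.05) = 0.69923 / 0.09617 ≈ 7.2708
Ratio ≈ 7.27:1


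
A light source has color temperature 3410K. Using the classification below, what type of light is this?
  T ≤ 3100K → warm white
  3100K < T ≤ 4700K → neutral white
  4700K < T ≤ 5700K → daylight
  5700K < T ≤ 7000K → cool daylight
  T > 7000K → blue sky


Temperature: 3410K
3100K < 3410K ≤ 4700K → neutral white
Classification: neutral white


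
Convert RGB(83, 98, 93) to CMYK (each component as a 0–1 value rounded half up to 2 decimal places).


R'=83/255≈0.3255, G'=98/255≈0.3843, B'=93/255≈0.3647
K = 1 - max(R',G',B') = 1 - 98/255 = 157/255 = 0.61568… → 0.62
(1-R'-K)/(1-K) simplifies to (max-R)/max with max = 98:
C = (98-83)/98 = 15/98 = 0.15306… → 0.15
M = (98-98)/98 = 0/98 = 0 → 0.00
Y = (98-93)/98 = 5/98 = 0.05102… → 0.05
= CMYK(0.15, 0.00, 0.05, 0.62)


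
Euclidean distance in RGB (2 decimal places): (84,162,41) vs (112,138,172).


d = √[(R₁-R₂)² + (G₁-G₂)² + (B₁-B₂)²]
d = √[(84-112)² + (162-138)² + (41-172)²]
d = √[784 + 576 + 17161]
d = √18521
d ≈ 136.09


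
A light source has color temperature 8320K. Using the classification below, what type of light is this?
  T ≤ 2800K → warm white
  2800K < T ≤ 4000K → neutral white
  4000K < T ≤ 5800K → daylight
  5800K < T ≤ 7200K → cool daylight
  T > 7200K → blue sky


Temperature: 8320K
8320K > 7200K → blue sky
Classification: blue sky


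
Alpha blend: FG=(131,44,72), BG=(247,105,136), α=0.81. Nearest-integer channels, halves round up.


C = α×F + (1-α)×B, with 1-α = 0.19
R: 0.81×131 + 0.19×247 = 106.11 + 46.93 = 153.04 → 153
G: 0.81×44 + 0.19×105 = 35.64 + 19.95 = 55.59 → 56
B: 0.81×72 + 0.19×136 = 58.32 + 25.84 = 84.16 → 84
= RGB(153, 56, 84)


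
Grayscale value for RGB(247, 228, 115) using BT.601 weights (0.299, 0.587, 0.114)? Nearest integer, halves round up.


Gray = 0.299×R + 0.587×G + 0.114×B
Gray = 0.299×247 + 0.587×228 + 0.114×115
Gray = 73.853 + 133.836 + 13.110
Gray = 220.799 → round half up → 221
Gray = 221


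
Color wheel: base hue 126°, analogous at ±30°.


Base hue: 126°
Left analog: (126 - 30) mod 360 = 96°
Right analog: (126 + 30) mod 360 = 156°
Analogous hues = 96° and 156°


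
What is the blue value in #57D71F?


Color: #57D71F
R = 57 = 87
G = D7 = 215
B = 1F = 31
Blue = 31


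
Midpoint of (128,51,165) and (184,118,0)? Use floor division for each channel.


Midpoint: each channel = ⌊(C₁+C₂)/2⌋
R: ⌊(128+184)/2⌋ = 156
G: ⌊(51+118)/2⌋ = 84
B: ⌊(165+0)/2⌋ = 82
= RGB(156, 84, 82)


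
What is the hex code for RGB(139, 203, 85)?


R = 139 → 8B (hex)
G = 203 → CB (hex)
B = 85 → 55 (hex)
Hex = #8BCB55


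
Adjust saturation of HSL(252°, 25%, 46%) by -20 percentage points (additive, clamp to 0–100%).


Original S = 25%
Adjustment = -20 percentage points
New S = 25 + (-20) = 5
Clamp to [0, 100] → 5
= HSL(252°, 5%, 46%)


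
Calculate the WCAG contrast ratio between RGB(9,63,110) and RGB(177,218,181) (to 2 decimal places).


Linearize each sRGB channel c=v/255: c/12.92 if c ≤ 0.04045 else ((c+0.055)/1.055)^2.4
L = 0.2126×R_lin + 0.7152×G_lin + 0.0722×B_lin
Color 1 (9,63,110):
  R=9: 9/255≈0.0353 ≤ 0.04045 → 0.0353/12.92 ≈ 0.00273
  G=63: 63/255≈0.2471 > 0.04045 → ((0.2471+0.055)/1.055)^2.4 ≈ 0.04971
  B=110: 110/255≈0.4314 > 0.04045 → ((0.4314+0.055)/1.055)^2.4 ≈ 0.15593
  L1 = 0.2126×0.00273 + 0.7152×0.04971 + 0.0722×0.15593 ≈ 0.04739
Color 2 (177,218,181):
  R=177: 177/255≈0.6941 > 0.04045 → ((0.6941+0.055)/1.055)^2.4 ≈ 0.43966
  G=218: 218/255≈0.8549 > 0.04045 → ((0.8549+0.055)/1.055)^2.4 ≈ 0.70110
  B=181: 181/255≈0.7098 > 0.04045 → ((0.7098+0.055)/1.055)^2.4 ≈ 0.46208
  L2 = 0.2126×0.43966 + 0.7152×0.70110 + 0.0722×0.46208 ≈ 0.62826
Lighter = 0.62826, Darker = 0.04739
Ratio = (L_lighter + 0.05) / (L_darker + 0.05)
Ratio = (0.62826 + 0.05) / (0.04739 + 0.05) = 0.67826 / 0.09739 ≈ 6.9645
Ratio ≈ 6.96:1


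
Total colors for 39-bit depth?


Colors = 2^bits = 2^39
= 549,755,813,888 colors


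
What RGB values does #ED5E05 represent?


ED → 237 (R)
5E → 94 (G)
05 → 5 (B)
= RGB(237, 94, 5)


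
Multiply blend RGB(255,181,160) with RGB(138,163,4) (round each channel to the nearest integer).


Multiply: C = A×B/255, rounded to nearest integer
R: 255×138/255 = 35190/255 ≈ 138.000 → 138
G: 181×163/255 = 29503/255 ≈ 115.698 → 116
B: 160×4/255 = 640/255 ≈ 2.510 → 3
= RGB(138, 116, 3)


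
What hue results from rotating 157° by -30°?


New hue = (H + rotation) mod 360
New hue = (157 -30) mod 360
= 127 mod 360
= 127°


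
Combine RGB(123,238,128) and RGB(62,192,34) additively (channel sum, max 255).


Additive: each channel = min(255, C₁+C₂)
R: 123+62 = 185 → 185
G: 238+192 = 430 → 255
B: 128+34 = 162 → 162
= RGB(185, 255, 162)


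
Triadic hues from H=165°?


Triadic: equally spaced at 120° intervals
H1 = 165°
H2 = (165 + 120) mod 360 = 285°
H3 = (165 + 240) mod 360 = 45°
Triadic = 165°, 285°, 45°


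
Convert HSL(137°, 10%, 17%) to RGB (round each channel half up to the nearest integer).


H=137°, S=0.10, L=0.17
C = (1-|2L-1|)×S = (1-|-0.66|)×0.10 = 0.034
H' = H/60 = 137/60 ≈ 2.2833; X = C×(1-|H' mod 2 - 1|) ≈ 0.0096
m = L - C/2 = 0.17 - 0.017 = 0.153
Sector ⌊H'⌋ = 2 → (R',G',B') = (0.0, 0.034, ≈0.0096)
RGB = ((R'+m)×255, (G'+m)×255, (B'+m)×255) = (39.015, 47.685, 41.4715)
Round half up → RGB(39, 48, 41)


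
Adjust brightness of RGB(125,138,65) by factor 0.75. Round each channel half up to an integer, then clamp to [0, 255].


Multiply each channel by 0.75, round half up, clamp to [0, 255]
R: 125×0.75 = 93.75 → round → 94
G: 138×0.75 = 103.5 → round → 104
B: 65×0.75 = 48.75 → round → 49
= RGB(94, 104, 49)
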